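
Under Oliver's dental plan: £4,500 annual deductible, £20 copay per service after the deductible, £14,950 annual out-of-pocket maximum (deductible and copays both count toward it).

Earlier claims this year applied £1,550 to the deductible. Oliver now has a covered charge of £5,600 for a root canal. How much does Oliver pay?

£1,550 of the £4,500 deductible is already met, leaving £2,950.
After the £2,950 deductible portion, £5,600 − £2,950 = £2,650 is subject to the copay.
Copay on this service: £20.
That puts the patient's cost at £2,950 + £20 = £2,970 before any cap.
Total out-of-pocket so far would be £1,550 + £2,970 = £4,520, below the £14,950 cap — no reduction.

£2,970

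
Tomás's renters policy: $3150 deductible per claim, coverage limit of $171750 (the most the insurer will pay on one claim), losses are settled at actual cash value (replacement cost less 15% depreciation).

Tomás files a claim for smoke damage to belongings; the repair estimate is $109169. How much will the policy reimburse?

At 15% depreciation, ACV = $109169 − $16375.35 = $92793.65.
Less the $3150 deductible: $92793.65 − $3150 = $89643.65.
$89643.65 ≤ $171750, so the limit doesn't bind; insurer pays $89643.65.

$89643.65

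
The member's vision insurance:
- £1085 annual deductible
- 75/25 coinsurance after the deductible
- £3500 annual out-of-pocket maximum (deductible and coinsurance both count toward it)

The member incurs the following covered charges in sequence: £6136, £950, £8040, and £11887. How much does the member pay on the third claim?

#1 (£6136): deductible takes £1085, £5051 remains; member's 25% is £1262.75. Cost to member: £2347.75. OOP to date £2347.75.
#2 (£950): deductible already satisfied, so member's share is 25% × £950 = £237.50. Member pays £237.50; OOP now £2585.25.
#3 (£8040): deductible already satisfied, so member's share is 25% × £8040 = £2010. Adding that to £2585.25 gives £4595.25, past the £3500 cap; member pays only £3500 − £2585.25 = £914.75.

£914.75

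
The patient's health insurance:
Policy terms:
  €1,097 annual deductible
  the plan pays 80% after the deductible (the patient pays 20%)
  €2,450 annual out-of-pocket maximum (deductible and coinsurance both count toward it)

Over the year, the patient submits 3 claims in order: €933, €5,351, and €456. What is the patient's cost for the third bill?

Bill 1, €933: all of it applies to the deductible. Patient pays €933; OOP now €933.
Bill 2, €5,351: deductible takes €164, €5,187 remains; 20% of €5,187 = €1,037.40. Cost to patient: €1,201.40. OOP to date €2,134.40.
Bill 3, €456: deductible met; 20% of €456 = €91.20. Patient pays €91.20; OOP now €2,225.60.

€91.20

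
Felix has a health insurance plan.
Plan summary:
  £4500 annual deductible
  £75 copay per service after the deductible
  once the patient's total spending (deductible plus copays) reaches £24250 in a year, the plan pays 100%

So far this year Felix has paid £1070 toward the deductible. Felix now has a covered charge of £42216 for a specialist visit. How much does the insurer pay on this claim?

£38711

Remaining deductible: £4500 − £1070 = £3430.
The remaining £38786 (= £42216 − £3430) moves to the copay.
Copay on this service: £75.
Patient responsibility before any cap: £3430 + £75 = £3505.
Year-to-date out-of-pocket becomes £1070 + £3505 = £4575, still under the £24250 maximum, so no cap applies.
Insurer pays the balance: £42216 − £3505 = £38711.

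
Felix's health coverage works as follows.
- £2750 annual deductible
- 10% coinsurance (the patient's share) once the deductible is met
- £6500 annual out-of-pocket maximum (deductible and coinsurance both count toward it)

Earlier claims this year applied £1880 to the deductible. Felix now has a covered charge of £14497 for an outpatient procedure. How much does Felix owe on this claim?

Remaining deductible: £2750 − £1880 = £870.
That leaves £14497 − £870 = £13627 for coinsurance.
Coinsurance: £13627 × 10% = £1362.70.
So the patient owes £870 + £1362.70 = £2232.70 before any cap.
Year-to-date out-of-pocket becomes £1880 + £2232.70 = £4112.70, still under the £6500 maximum, so no cap applies.

£2232.70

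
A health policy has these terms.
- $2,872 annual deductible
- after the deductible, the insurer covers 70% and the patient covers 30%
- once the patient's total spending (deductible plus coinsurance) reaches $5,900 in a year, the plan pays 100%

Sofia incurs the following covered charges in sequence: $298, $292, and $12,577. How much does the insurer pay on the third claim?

$7,267

#1 ($298): all of it applies to the deductible. Patient pays $298; OOP now $298. Insurer: $298 − $298 = $0.
#2 ($292): entire amount goes to the deductible. Patient pays $292; OOP now $590. Insurer: $292 − $292 = $0.
#3 ($12,577): $2,282 to deductible, leaving $10,295; coinsurance $10,295 × 30% = $3,088.50. Claim cost before the cap: $2,282 + $3,088.50 = $5,370.50. OOP would hit $5,960.50 > $5,900, so the cap limits the patient to $5,900 − $590 = $5,310. Insurer: $12,577 − $5,310 = $7,267.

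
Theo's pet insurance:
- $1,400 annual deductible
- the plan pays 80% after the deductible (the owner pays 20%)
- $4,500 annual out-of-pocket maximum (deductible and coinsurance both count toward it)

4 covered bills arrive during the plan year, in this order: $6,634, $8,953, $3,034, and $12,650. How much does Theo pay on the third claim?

Bill 1, $6,634: deductible takes $1,400, $5,234 remains; owner's 20% is $1,046.80. Owner owes $2,446.80 (running OOP $2,446.80).
Bill 2, $8,953: 20% coinsurance on $8,953 = $1,790.60. Owner pays $1,790.60; OOP now $4,237.40.
Bill 3, $3,034: 20% coinsurance on $3,034 = $606.80. Adding that to $4,237.40 gives $4,844.20, past the $4,500 cap; owner pays only $4,500 − $4,237.40 = $262.60.

$262.60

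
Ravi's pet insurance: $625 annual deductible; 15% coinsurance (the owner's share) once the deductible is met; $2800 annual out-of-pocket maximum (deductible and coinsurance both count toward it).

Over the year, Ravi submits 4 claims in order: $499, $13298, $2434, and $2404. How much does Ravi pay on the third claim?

Bill 1, $499: all of it applies to the deductible. Owner owes $499 (running OOP $499).
Bill 2, $13298: deductible takes $126, $13172 remains; owner's 15% is $1975.80. Owner pays $2101.80; OOP now $2600.80.
Bill 3, $2434: deductible met; 15% of $2434 = $365.10. Adding that to $2600.80 gives $2965.90, past the $2800 cap; owner pays only $2800 − $2600.80 = $199.20.

$199.20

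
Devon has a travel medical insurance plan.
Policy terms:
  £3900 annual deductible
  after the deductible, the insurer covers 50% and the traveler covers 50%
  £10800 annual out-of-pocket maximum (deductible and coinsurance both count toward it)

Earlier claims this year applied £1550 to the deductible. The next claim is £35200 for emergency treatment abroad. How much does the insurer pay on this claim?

£1550 of the £3900 deductible is already met, leaving £2350.
That leaves £35200 − £2350 = £32850 for coinsurance.
Traveler's 50% share of £32850 is £16425.
That puts the traveler's cost at £2350 + £16425 = £18775 before any cap.
Adding £18775 to the £1550 already spent would give £20325, which exceeds the £10800 cap; the traveler pays just £10800 − £1550 = £9250.
The insurer covers the remainder: £35200 − £9250 = £25950.

£25950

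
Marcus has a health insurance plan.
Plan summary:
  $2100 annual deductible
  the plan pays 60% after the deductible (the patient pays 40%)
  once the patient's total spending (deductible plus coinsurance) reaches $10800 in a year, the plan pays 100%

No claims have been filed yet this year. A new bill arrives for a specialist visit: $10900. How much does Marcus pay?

$5620

Nothing has been paid toward the $2100 deductible, so the first $2100 of this charge is applied there.
That leaves $10900 − $2100 = $8800 for coinsurance.
40% of $8800 = $3520 falls to the patient.
So the patient owes $2100 + $3520 = $5620 before any cap.
Year-to-date out-of-pocket becomes $0 + $5620 = $5620, still under the $10800 maximum, so no cap applies.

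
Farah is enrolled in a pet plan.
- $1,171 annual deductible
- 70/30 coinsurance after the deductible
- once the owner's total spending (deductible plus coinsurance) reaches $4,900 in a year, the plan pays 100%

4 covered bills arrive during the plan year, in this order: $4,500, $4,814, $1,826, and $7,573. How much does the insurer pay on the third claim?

$1,278.20

Claim 1 — $4,500: deductible takes $1,171, $3,329 remains; 30% of $3,329 = $998.70. Cost to owner: $2,169.70. OOP to date $2,169.70. Insurer: $4,500 − $2,169.70 = $2,330.30.
Claim 2 — $4,814: 30% coinsurance on $4,814 = $1,444.20. Owner pays $1,444.20; OOP now $3,613.90. Insurer: $4,814 − $1,444.20 = $3,369.80.
Claim 3 — $1,826: deductible met; 30% of $1,826 = $547.80. Owner pays $547.80; OOP now $4,161.70. Insurer: $1,826 − $547.80 = $1,278.20.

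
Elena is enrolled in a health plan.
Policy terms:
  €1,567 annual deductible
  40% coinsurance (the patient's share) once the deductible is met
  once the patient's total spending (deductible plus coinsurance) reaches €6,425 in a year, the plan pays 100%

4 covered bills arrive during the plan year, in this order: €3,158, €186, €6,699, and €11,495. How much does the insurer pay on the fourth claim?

€10,027.40

Bill 1, €3,158: €1,567 to deductible, leaving €1,591; 40% of €1,591 = €636.40. Patient owes €2,203.40 (running OOP €2,203.40). Insurer: €3,158 − €2,203.40 = €954.60.
Bill 2, €186: deductible already satisfied, so patient's share is 40% × €186 = €74.40. Patient pays €74.40; OOP now €2,277.80. Insurer: €186 − €74.40 = €111.60.
Bill 3, €6,699: deductible met; 40% of €6,699 = €2,679.60. Patient pays €2,679.60; OOP now €4,957.40. Insurer: €6,699 − €2,679.60 = €4,019.40.
Bill 4, €11,495: deductible already satisfied, so patient's share is 40% × €11,495 = €4,598. That would push OOP to €9,555.40, over the €6,425 cap, so patient pays €6,425 − €4,957.40 = €1,467.60. Plan pays €11,495 − €1,467.60 = €10,027.40.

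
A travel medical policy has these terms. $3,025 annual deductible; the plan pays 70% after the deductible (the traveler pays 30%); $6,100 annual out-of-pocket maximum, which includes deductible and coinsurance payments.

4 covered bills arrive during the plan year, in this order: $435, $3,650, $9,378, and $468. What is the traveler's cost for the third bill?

#1 ($435): all of it applies to the deductible. Cost to traveler: $435. OOP to date $435.
#2 ($3,650): deductible takes $2,590, $1,060 remains; 30% of $1,060 = $318. Traveler pays $2,908; OOP now $3,343.
#3 ($9,378): 30% coinsurance on $9,378 = $2,813.40. OOP would hit $6,156.40 > $6,100, so the cap limits the traveler to $6,100 − $3,343 = $2,757.

$2,757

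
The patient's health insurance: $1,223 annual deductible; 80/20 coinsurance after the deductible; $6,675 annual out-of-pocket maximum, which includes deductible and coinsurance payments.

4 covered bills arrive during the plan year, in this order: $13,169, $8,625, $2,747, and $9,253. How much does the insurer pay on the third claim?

$2,197.60

Claim 1 — $13,169: deductible takes $1,223, $11,946 remains; patient's 20% is $2,389.20. Patient owes $3,612.20 (running OOP $3,612.20). Plan pays $13,169 − $3,612.20 = $9,556.80.
Claim 2 — $8,625: deductible met; 20% of $8,625 = $1,725. Cost to patient: $1,725. OOP to date $5,337.20. Plan pays $8,625 − $1,725 = $6,900.
Claim 3 — $2,747: deductible already satisfied, so patient's share is 20% × $2,747 = $549.40. Patient pays $549.40; OOP now $5,886.60. Insurer: $2,747 − $549.40 = $2,197.60.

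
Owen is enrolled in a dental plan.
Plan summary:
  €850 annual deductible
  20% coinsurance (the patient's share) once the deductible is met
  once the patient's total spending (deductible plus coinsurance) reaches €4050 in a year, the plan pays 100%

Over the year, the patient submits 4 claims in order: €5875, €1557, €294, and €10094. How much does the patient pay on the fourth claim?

€1824.80

#1 (€5875): €850 finishes the deductible; €5025 goes to coinsurance; 20% of €5025 = €1005. Patient pays €1855; OOP now €1855.
#2 (€1557): deductible met; 20% of €1557 = €311.40. Patient owes €311.40 (running OOP €2166.40).
#3 (€294): 20% coinsurance on €294 = €58.80. Patient pays €58.80; OOP now €2225.20.
#4 (€10094): deductible already satisfied, so patient's share is 20% × €10094 = €2018.80. Adding that to €2225.20 gives €4244, past the €4050 cap; patient pays only €4050 − €2225.20 = €1824.80.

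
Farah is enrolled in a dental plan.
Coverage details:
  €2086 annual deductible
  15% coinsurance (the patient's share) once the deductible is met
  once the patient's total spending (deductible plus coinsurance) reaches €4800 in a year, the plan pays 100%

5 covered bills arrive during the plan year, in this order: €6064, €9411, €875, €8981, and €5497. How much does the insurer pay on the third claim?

#1 (€6064): €2086 finishes the deductible; €3978 goes to coinsurance; patient's 15% is €596.70. Patient owes €2682.70 (running OOP €2682.70). Insurer: €6064 − €2682.70 = €3381.30.
#2 (€9411): deductible already satisfied, so patient's share is 15% × €9411 = €1411.65. Patient pays €1411.65; OOP now €4094.35. Insurer: €9411 − €1411.65 = €7999.35.
#3 (€875): deductible already satisfied, so patient's share is 15% × €875 = €131.25. Cost to patient: €131.25. OOP to date €4225.60. Plan pays €875 − €131.25 = €743.75.

€743.75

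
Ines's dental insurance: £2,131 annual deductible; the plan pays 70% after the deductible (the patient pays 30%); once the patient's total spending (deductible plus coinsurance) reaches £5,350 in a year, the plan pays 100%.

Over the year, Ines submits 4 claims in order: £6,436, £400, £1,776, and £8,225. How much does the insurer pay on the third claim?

£1,243.20

Claim 1 — £6,436: £2,131 finishes the deductible; £4,305 goes to coinsurance; coinsurance £4,305 × 30% = £1,291.50. Cost to patient: £3,422.50. OOP to date £3,422.50. Plan pays £6,436 − £3,422.50 = £3,013.50.
Claim 2 — £400: 30% coinsurance on £400 = £120. Patient owes £120 (running OOP £3,542.50). Plan pays £400 − £120 = £280.
Claim 3 — £1,776: deductible already satisfied, so patient's share is 30% × £1,776 = £532.80. Patient pays £532.80; OOP now £4,075.30. Plan pays £1,776 − £532.80 = £1,243.20.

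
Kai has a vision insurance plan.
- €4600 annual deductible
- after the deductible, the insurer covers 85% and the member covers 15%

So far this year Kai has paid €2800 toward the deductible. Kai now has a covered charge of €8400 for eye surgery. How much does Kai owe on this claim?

Remaining deductible: €4600 − €2800 = €1800.
The remaining €6600 (= €8400 − €1800) moves to coinsurance.
15% of €6600 = €990 falls to the member.
Member responsibility: €1800 + €990 = €2790.

€2790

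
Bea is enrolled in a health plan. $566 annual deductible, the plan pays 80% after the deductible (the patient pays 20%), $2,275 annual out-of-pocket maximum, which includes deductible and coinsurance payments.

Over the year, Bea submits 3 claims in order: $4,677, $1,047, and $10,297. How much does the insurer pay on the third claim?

$9,619.60

Bill 1, $4,677: $566 finishes the deductible; $4,111 goes to coinsurance; 20% of $4,111 = $822.20. Patient owes $1,388.20 (running OOP $1,388.20). Plan pays $4,677 − $1,388.20 = $3,288.80.
Bill 2, $1,047: 20% coinsurance on $1,047 = $209.40. Patient owes $209.40 (running OOP $1,597.60). Plan pays $1,047 − $209.40 = $837.60.
Bill 3, $10,297: 20% coinsurance on $10,297 = $2,059.40. Adding that to $1,597.60 gives $3,657, past the $2,275 cap; patient pays only $2,275 − $1,597.60 = $677.40. Insurer: $10,297 − $677.40 = $9,619.60.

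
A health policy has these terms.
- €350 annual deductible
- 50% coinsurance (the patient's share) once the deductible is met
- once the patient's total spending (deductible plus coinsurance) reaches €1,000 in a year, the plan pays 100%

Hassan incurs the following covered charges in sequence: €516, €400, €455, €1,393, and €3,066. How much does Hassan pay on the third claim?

€227.50

#1 (€516): deductible takes €350, €166 remains; coinsurance €166 × 50% = €83. Cost to patient: €433. OOP to date €433.
#2 (€400): deductible met; 50% of €400 = €200. Patient owes €200 (running OOP €633).
#3 (€455): 50% coinsurance on €455 = €227.50. Cost to patient: €227.50. OOP to date €860.50.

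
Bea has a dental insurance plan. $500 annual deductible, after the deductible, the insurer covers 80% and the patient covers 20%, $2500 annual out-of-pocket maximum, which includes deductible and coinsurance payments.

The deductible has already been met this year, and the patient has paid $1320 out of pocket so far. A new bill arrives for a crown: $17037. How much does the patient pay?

The deductible is already satisfied, so the full bill goes to coinsurance.
20% of $17037 = $3407.40 falls to the patient.
Adding $3407.40 to the $1320 already spent would give $4727.40, which exceeds the $2500 cap; the patient pays just $2500 − $1320 = $1180.

$1180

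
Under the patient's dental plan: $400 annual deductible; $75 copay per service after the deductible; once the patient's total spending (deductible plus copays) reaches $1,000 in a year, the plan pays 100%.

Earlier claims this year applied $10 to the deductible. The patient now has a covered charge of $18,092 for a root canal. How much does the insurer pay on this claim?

$17,627

Deductible still to meet: $400 − $10 = $390.
That leaves $18,092 − $390 = $17,702 for the copay.
Copay on this service: $75.
That puts the patient's cost at $390 + $75 = $465 before any cap.
Year-to-date out-of-pocket becomes $10 + $465 = $475, still under the $1,000 maximum, so no cap applies.
The plan picks up $18,092 − $465 = $17,627.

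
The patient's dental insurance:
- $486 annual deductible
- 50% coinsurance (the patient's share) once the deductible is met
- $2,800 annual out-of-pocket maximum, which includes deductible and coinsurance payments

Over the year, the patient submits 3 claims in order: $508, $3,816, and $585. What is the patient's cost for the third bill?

Bill 1, $508: $486 to deductible, leaving $22; patient's 50% is $11. Patient pays $497; OOP now $497.
Bill 2, $3,816: 50% coinsurance on $3,816 = $1,908. Cost to patient: $1,908. OOP to date $2,405.
Bill 3, $585: deductible already satisfied, so patient's share is 50% × $585 = $292.50. Patient owes $292.50 (running OOP $2,697.50).

$292.50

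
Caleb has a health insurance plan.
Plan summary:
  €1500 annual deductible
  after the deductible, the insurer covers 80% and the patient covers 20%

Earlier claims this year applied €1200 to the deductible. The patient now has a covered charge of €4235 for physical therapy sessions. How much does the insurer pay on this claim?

€1200 of the €1500 deductible is already met, leaving €300.
The remaining €3935 (= €4235 − €300) moves to coinsurance.
Coinsurance: €3935 × 20% = €787.
So the patient owes €300 + €787 = €1087.
The plan picks up €4235 − €1087 = €3148.

€3148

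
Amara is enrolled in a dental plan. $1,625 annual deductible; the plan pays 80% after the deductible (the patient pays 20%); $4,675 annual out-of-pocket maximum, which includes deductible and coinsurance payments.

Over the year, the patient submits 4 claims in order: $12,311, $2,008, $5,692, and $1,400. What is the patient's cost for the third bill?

$511.20

Bill 1, $12,311: $1,625 to deductible, leaving $10,686; 20% of $10,686 = $2,137.20. Patient owes $3,762.20 (running OOP $3,762.20).
Bill 2, $2,008: deductible already satisfied, so patient's share is 20% × $2,008 = $401.60. Patient owes $401.60 (running OOP $4,163.80).
Bill 3, $5,692: deductible already satisfied, so patient's share is 20% × $5,692 = $1,138.40. That would push OOP to $5,302.20, over the $4,675 cap, so patient pays $4,675 − $4,163.80 = $511.20.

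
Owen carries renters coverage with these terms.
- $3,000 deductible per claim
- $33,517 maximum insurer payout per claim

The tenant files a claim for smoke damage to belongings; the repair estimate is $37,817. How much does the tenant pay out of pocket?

$4,300

After the deductible, $37,817 − $3,000 = $34,817 remains.
Since $34,817 > $33,517, the payout is capped at $33,517.
The tenant bears the rest of the original loss: $37,817 − $33,517 = $4,300.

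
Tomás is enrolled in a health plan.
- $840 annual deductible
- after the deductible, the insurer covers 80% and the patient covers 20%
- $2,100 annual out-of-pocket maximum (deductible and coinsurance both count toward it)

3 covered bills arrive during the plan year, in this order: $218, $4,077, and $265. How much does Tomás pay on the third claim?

#1 ($218): all of it applies to the deductible. Patient pays $218; OOP now $218.
#2 ($4,077): $622 finishes the deductible; $3,455 goes to coinsurance; coinsurance $3,455 × 20% = $691. Cost to patient: $1,313. OOP to date $1,531.
#3 ($265): deductible met; 20% of $265 = $53. Patient owes $53 (running OOP $1,584).

$53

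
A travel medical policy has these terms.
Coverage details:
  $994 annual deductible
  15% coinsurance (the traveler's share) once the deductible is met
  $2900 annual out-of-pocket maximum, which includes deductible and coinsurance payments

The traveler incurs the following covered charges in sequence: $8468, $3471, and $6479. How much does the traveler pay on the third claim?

Claim 1 ($8468): deductible takes $994, $7474 remains; coinsurance $7474 × 15% = $1121.10. Traveler pays $2115.10; OOP now $2115.10.
Claim 2 ($3471): deductible met; 15% of $3471 = $520.65. Traveler owes $520.65 (running OOP $2635.75).
Claim 3 ($6479): deductible already satisfied, so traveler's share is 15% × $6479 = $971.85. OOP would hit $3607.60 > $2900, so the cap limits the traveler to $2900 − $2635.75 = $264.25.

$264.25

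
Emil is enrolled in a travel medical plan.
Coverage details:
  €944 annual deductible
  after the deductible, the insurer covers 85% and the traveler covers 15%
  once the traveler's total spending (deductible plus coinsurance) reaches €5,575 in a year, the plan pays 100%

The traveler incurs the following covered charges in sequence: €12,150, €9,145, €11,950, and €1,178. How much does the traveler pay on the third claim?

€1,578.35

Claim 1 — €12,150: €944 finishes the deductible; €11,206 goes to coinsurance; 15% of €11,206 = €1,680.90. Traveler owes €2,624.90 (running OOP €2,624.90).
Claim 2 — €9,145: 15% coinsurance on €9,145 = €1,371.75. Traveler pays €1,371.75; OOP now €3,996.65.
Claim 3 — €11,950: deductible already satisfied, so traveler's share is 15% × €11,950 = €1,792.50. OOP would hit €5,789.15 > €5,575, so the cap limits the traveler to €5,575 − €3,996.65 = €1,578.35.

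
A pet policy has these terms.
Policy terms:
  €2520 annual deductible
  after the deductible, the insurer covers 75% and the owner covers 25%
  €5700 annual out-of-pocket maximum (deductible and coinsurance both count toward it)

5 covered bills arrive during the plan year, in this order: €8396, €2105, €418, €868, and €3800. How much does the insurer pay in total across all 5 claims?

Claim 1 — €8396: €2520 finishes the deductible; €5876 goes to coinsurance; owner's 25% is €1469. Owner pays €3989; OOP now €3989. Plan pays €8396 − €3989 = €4407.
Claim 2 — €2105: deductible already satisfied, so owner's share is 25% × €2105 = €526.25. Owner owes €526.25 (running OOP €4515.25). Plan pays €2105 − €526.25 = €1578.75.
Claim 3 — €418: deductible already satisfied, so owner's share is 25% × €418 = €104.50. Owner owes €104.50 (running OOP €4619.75). Plan pays €418 − €104.50 = €313.50.
Claim 4 — €868: deductible already satisfied, so owner's share is 25% × €868 = €217. Owner owes €217 (running OOP €4836.75). Plan pays €868 − €217 = €651.
Claim 5 — €3800: deductible already satisfied, so owner's share is 25% × €3800 = €950. That would push OOP to €5786.75, over the €5700 cap, so owner pays €5700 − €4836.75 = €863.25. Insurer: €3800 − €863.25 = €2936.75.
Insurer total = bills − owner's total = €15587 − €5700 = €9887.

€9887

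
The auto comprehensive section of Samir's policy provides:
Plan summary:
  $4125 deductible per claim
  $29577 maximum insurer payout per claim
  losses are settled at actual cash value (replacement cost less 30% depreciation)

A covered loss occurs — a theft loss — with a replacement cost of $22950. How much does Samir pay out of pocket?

$11010

At 30% depreciation, ACV = $22950 − $6885 = $16065.
Less the $4125 deductible: $16065 − $4125 = $11940.
$11940 ≤ $29577, so the limit doesn't bind; insurer pays $11940.
Out of pocket: $22950 − $11940 = $11010.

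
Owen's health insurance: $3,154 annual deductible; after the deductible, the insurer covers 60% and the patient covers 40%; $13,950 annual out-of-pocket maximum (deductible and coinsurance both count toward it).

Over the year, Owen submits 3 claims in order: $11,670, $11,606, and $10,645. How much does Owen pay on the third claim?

$2,747.20

#1 ($11,670): $3,154 finishes the deductible; $8,516 goes to coinsurance; patient's 40% is $3,406.40. Cost to patient: $6,560.40. OOP to date $6,560.40.
#2 ($11,606): 40% coinsurance on $11,606 = $4,642.40. Patient pays $4,642.40; OOP now $11,202.80.
#3 ($10,645): 40% coinsurance on $10,645 = $4,258. Adding that to $11,202.80 gives $15,460.80, past the $13,950 cap; patient pays only $13,950 − $11,202.80 = $2,747.20.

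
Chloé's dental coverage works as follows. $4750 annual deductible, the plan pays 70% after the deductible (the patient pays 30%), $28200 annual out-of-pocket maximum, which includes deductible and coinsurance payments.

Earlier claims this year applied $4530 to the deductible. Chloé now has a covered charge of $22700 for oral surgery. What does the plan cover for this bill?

$15736

Deductible still to meet: $4750 − $4530 = $220.
After the $220 deductible portion, $22700 − $220 = $22480 is subject to coinsurance.
Coinsurance: $22480 × 30% = $6744.
So the patient owes $220 + $6744 = $6964 before any cap.
Year-to-date out-of-pocket becomes $4530 + $6964 = $11494, still under the $28200 maximum, so no cap applies.
Insurer pays the balance: $22700 − $6964 = $15736.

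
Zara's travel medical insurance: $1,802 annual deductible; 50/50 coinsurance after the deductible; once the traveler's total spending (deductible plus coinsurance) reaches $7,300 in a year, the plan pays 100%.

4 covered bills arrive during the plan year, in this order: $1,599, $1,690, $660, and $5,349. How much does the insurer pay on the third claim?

$330

#1 ($1,599): fully absorbed by the deductible. Cost to traveler: $1,599. OOP to date $1,599. Plan pays $1,599 − $1,599 = $0.
#2 ($1,690): deductible takes $203, $1,487 remains; traveler's 50% is $743.50. Traveler owes $946.50 (running OOP $2,545.50). Insurer: $1,690 − $946.50 = $743.50.
#3 ($660): deductible met; 50% of $660 = $330. Traveler owes $330 (running OOP $2,875.50). Plan pays $660 − $330 = $330.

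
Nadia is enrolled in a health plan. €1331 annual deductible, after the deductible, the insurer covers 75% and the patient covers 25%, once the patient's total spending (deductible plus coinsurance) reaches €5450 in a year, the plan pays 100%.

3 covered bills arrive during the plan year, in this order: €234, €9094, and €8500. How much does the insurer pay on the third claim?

€6380.25

Claim 1 (€234): entire amount goes to the deductible. Cost to patient: €234. OOP to date €234. Insurer: €234 − €234 = €0.
Claim 2 (€9094): €1097 to deductible, leaving €7997; 25% of €7997 = €1999.25. Patient pays €3096.25; OOP now €3330.25. Plan pays €9094 − €3096.25 = €5997.75.
Claim 3 (€8500): deductible already satisfied, so patient's share is 25% × €8500 = €2125. Adding that to €3330.25 gives €5455.25, past the €5450 cap; patient pays only €5450 − €3330.25 = €2119.75. Insurer: €8500 − €2119.75 = €6380.25.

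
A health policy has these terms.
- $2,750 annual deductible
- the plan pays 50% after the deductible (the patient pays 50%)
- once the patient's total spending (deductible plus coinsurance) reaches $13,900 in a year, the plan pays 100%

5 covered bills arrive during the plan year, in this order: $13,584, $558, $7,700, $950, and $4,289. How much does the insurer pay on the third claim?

#1 ($13,584): $2,750 finishes the deductible; $10,834 goes to coinsurance; patient's 50% is $5,417. Patient owes $8,167 (running OOP $8,167). Insurer: $13,584 − $8,167 = $5,417.
#2 ($558): deductible already satisfied, so patient's share is 50% × $558 = $279. Patient pays $279; OOP now $8,446. Plan pays $558 − $279 = $279.
#3 ($7,700): deductible already satisfied, so patient's share is 50% × $7,700 = $3,850. Patient owes $3,850 (running OOP $12,296). Plan pays $7,700 − $3,850 = $3,850.

$3,850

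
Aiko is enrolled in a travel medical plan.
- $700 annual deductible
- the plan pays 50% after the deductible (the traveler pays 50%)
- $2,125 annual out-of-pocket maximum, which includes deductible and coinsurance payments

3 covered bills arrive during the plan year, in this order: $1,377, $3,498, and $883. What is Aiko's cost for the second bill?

Claim 1 ($1,377): deductible takes $700, $677 remains; coinsurance $677 × 50% = $338.50. Traveler pays $1,038.50; OOP now $1,038.50.
Claim 2 ($3,498): deductible met; 50% of $3,498 = $1,749. That would push OOP to $2,787.50, over the $2,125 cap, so traveler pays $2,125 − $1,038.50 = $1,086.50.

$1,086.50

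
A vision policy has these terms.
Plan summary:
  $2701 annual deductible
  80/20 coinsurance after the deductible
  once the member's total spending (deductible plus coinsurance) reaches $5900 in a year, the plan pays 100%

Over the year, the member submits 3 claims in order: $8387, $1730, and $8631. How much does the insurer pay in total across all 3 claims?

$12848

Claim 1 ($8387): deductible takes $2701, $5686 remains; 20% of $5686 = $1137.20. Member pays $3838.20; OOP now $3838.20. Plan pays $8387 − $3838.20 = $4548.80.
Claim 2 ($1730): deductible met; 20% of $1730 = $346. Member pays $346; OOP now $4184.20. Plan pays $1730 − $346 = $1384.
Claim 3 ($8631): deductible already satisfied, so member's share is 20% × $8631 = $1726.20. That would push OOP to $5910.40, over the $5900 cap, so member pays $5900 − $4184.20 = $1715.80. Plan pays $8631 − $1715.80 = $6915.20.
Insurer total: $4548.80 + $1384 + $6915.20 = $12848.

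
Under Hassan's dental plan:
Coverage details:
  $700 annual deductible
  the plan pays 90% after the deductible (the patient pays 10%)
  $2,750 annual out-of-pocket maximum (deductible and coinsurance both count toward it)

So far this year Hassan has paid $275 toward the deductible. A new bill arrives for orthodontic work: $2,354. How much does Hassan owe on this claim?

Deductible still to meet: $700 − $275 = $425.
The remaining $1,929 (= $2,354 − $425) moves to coinsurance.
Patient's 10% share of $1,929 is $192.90.
Patient responsibility before any cap: $425 + $192.90 = $617.90.
Cumulative spending $275 + $617.90 = $892.90 stays under the $2,750 maximum.

$617.90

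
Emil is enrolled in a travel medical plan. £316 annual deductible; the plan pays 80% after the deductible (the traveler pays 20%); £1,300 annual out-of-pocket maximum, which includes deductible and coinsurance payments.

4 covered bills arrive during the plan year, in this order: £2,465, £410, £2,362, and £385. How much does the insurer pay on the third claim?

Claim 1 — £2,465: £316 finishes the deductible; £2,149 goes to coinsurance; coinsurance £2,149 × 20% = £429.80. Traveler owes £745.80 (running OOP £745.80). Insurer: £2,465 − £745.80 = £1,719.20.
Claim 2 — £410: deductible already satisfied, so traveler's share is 20% × £410 = £82. Cost to traveler: £82. OOP to date £827.80. Insurer: £410 − £82 = £328.
Claim 3 — £2,362: 20% coinsurance on £2,362 = £472.40. Adding that to £827.80 gives £1,300.20, past the £1,300 cap; traveler pays only £1,300 − £827.80 = £472.20. Insurer: £2,362 − £472.20 = £1,889.80.

£1,889.80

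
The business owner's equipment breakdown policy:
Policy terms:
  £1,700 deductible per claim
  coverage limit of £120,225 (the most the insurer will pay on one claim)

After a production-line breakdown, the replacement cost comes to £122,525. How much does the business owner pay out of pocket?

After the deductible, £122,525 − £1,700 = £120,825 remains.
Since £120,825 > £120,225, the payout is capped at £120,225.
The business owner bears the rest of the original loss: £122,525 − £120,225 = £2,300.

£2,300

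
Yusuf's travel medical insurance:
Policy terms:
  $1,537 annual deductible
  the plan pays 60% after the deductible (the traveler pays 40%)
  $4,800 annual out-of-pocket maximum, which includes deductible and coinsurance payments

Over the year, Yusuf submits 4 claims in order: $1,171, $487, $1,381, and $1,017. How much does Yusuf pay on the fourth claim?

$406.80

#1 ($1,171): entire amount goes to the deductible. Cost to traveler: $1,171. OOP to date $1,171.
#2 ($487): $366 to deductible, leaving $121; coinsurance $121 × 40% = $48.40. Traveler owes $414.40 (running OOP $1,585.40).
#3 ($1,381): 40% coinsurance on $1,381 = $552.40. Cost to traveler: $552.40. OOP to date $2,137.80.
#4 ($1,017): 40% coinsurance on $1,017 = $406.80. Traveler pays $406.80; OOP now $2,544.60.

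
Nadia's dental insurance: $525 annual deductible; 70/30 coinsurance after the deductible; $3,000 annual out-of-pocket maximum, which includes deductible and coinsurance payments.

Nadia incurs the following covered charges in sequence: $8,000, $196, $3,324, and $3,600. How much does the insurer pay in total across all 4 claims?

Claim 1 ($8,000): $525 to deductible, leaving $7,475; 30% of $7,475 = $2,242.50. Cost to patient: $2,767.50. OOP to date $2,767.50. Plan pays $8,000 − $2,767.50 = $5,232.50.
Claim 2 ($196): deductible met; 30% of $196 = $58.80. Patient pays $58.80; OOP now $2,826.30. Plan pays $196 − $58.80 = $137.20.
Claim 3 ($3,324): 30% coinsurance on $3,324 = $997.20. OOP would hit $3,823.50 > $3,000, so the cap limits the patient to $3,000 − $2,826.30 = $173.70. Plan pays $3,324 − $173.70 = $3,150.30.
Claim 4 ($3,600): deductible already satisfied, so patient's share is 30% × $3,600 = $1,080. That would push OOP to $4,080, over the $3,000 cap, so patient pays $3,000 − $3,000 = $0. Insurer: $3,600 − $0 = $3,600.
Insurer total = bills − patient's total = $15,120 − $3,000 = $12,120.

$12,120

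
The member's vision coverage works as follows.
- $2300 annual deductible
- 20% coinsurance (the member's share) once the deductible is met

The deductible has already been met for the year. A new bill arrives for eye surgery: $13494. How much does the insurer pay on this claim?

$10795.20

The deductible is already satisfied, so the full bill goes to coinsurance.
Member's 20% share of $13494 is $2698.80.
The plan picks up $13494 − $2698.80 = $10795.20.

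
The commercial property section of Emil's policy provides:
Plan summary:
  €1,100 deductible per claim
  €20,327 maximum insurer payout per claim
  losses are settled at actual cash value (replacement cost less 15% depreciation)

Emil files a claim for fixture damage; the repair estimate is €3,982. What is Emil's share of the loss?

€1,697.30

At 15% depreciation, ACV = €3,982 − €597.30 = €3,384.70.
Less the €1,100 deductible: €3,384.70 − €1,100 = €2,284.70.
€2,284.70 is within the €20,327 limit, so the insurer pays €2,284.70.
The business bears the rest of the original loss: €3,982 − €2,284.70 = €1,697.30.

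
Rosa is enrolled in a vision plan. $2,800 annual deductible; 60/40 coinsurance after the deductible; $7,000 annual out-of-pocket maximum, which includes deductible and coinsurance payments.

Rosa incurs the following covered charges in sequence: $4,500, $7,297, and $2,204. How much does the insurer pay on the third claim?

$1,602.80

#1 ($4,500): $2,800 finishes the deductible; $1,700 goes to coinsurance; coinsurance $1,700 × 40% = $680. Cost to member: $3,480. OOP to date $3,480. Insurer: $4,500 − $3,480 = $1,020.
#2 ($7,297): deductible already satisfied, so member's share is 40% × $7,297 = $2,918.80. Cost to member: $2,918.80. OOP to date $6,398.80. Insurer: $7,297 − $2,918.80 = $4,378.20.
#3 ($2,204): deductible met; 40% of $2,204 = $881.60. OOP would hit $7,280.40 > $7,000, so the cap limits the member to $7,000 − $6,398.80 = $601.20. Insurer: $2,204 − $601.20 = $1,602.80.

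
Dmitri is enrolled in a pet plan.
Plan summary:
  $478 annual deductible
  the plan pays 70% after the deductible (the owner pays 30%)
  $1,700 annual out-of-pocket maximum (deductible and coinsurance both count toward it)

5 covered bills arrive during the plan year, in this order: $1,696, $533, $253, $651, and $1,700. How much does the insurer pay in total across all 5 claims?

Claim 1 — $1,696: deductible takes $478, $1,218 remains; 30% of $1,218 = $365.40. Owner owes $843.40 (running OOP $843.40). Insurer: $1,696 − $843.40 = $852.60.
Claim 2 — $533: 30% coinsurance on $533 = $159.90. Owner owes $159.90 (running OOP $1,003.30). Insurer: $533 − $159.90 = $373.10.
Claim 3 — $253: deductible already satisfied, so owner's share is 30% × $253 = $75.90. Owner owes $75.90 (running OOP $1,079.20). Plan pays $253 − $75.90 = $177.10.
Claim 4 — $651: 30% coinsurance on $651 = $195.30. Owner pays $195.30; OOP now $1,274.50. Plan pays $651 − $195.30 = $455.70.
Claim 5 — $1,700: deductible already satisfied, so owner's share is 30% × $1,700 = $510. Adding that to $1,274.50 gives $1,784.50, past the $1,700 cap; owner pays only $1,700 − $1,274.50 = $425.50. Plan pays $1,700 − $425.50 = $1,274.50.
Insurer total = bills − owner's total = $4,833 − $1,700 = $3,133.

$3,133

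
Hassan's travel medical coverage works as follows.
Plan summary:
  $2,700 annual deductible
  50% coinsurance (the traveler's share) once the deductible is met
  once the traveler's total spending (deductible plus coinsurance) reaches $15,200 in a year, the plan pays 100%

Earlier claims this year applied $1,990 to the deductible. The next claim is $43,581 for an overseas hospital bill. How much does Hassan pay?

$13,210

$1,990 of the $2,700 deductible is already met, leaving $710.
That leaves $43,581 − $710 = $42,871 for coinsurance.
Traveler's 50% share of $42,871 is $21,435.50.
Traveler responsibility before any cap: $710 + $21,435.50 = $22,145.50.
Year-to-date out-of-pocket would reach $1,990 + $22,145.50 = $24,135.50, above the $15,200 maximum, so the traveler pays only $15,200 − $1,990 = $13,210.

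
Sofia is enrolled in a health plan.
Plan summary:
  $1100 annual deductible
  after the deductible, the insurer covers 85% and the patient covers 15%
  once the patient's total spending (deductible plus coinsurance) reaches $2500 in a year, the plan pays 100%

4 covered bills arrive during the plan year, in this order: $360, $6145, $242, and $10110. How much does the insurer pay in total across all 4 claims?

Claim 1 ($360): fully absorbed by the deductible. Patient pays $360; OOP now $360. Insurer: $360 − $360 = $0.
Claim 2 ($6145): $740 to deductible, leaving $5405; coinsurance $5405 × 15% = $810.75. Patient owes $1550.75 (running OOP $1910.75). Insurer: $6145 − $1550.75 = $4594.25.
Claim 3 ($242): deductible already satisfied, so patient's share is 15% × $242 = $36.30. Patient pays $36.30; OOP now $1947.05. Insurer: $242 − $36.30 = $205.70.
Claim 4 ($10110): 15% coinsurance on $10110 = $1516.50. OOP would hit $3463.55 > $2500, so the cap limits the patient to $2500 − $1947.05 = $552.95. Insurer: $10110 − $552.95 = $9557.05.
Insurer total: $0 + $4594.25 + $205.70 + $9557.05 = $14357.

$14357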